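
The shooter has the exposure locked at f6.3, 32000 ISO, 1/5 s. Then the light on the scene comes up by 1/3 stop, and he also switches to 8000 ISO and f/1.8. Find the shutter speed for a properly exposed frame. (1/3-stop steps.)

Scene light: 1/3 stop brighter.
ISO: 32000 → 25600 → 20000 → 16000 → 12800 → 10000 → 8000 — 2 stops lower (darker).
Aperture: f/6.3 → f/5.6 → f/5 → f/4.5 → f/4 → f/3.5 → f/3.2 → f/2.8 → f/2.5 → f/2.2 → f/2 → f/1.8 — 3 2/3 stops opened up (brighter).
Net so far: 2 stops brighter. Shutter speed: 1/5 → 1/6 → 1/8 → 1/10 → 1/13 → 1/15 → 1/20.

1/20s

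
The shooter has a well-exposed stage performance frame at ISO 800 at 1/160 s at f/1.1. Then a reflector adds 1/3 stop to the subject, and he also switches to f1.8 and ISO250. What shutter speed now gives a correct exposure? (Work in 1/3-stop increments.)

1/25s

Scene light: 1/3 stop brighter.
Aperture: f/1.1 → f/1.2 → f/1.4 → f/1.6 → f/1.8 — 1 1/3 stops narrower (darker).
ISO: 800 → 640 → 500 → 400 → 320 → 250 — 1 2/3 stops lower (darker).
Net so far: 2 2/3 stops darker. Shutter speed: 1/160 → 1/125 → 1/100 → 1/80 → 1/60 → 1/50 → 1/40 → 1/30 → 1/25.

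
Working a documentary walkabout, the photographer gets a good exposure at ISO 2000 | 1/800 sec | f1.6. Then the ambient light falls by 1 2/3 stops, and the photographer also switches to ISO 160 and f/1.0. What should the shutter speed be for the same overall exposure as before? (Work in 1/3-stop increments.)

1/50s

Scene light: 1 2/3 stops darker.
ISO: 2000 → 1600 → 1250 → 1000 → 800 → 640 → 500 → 400 → 320 → 250 → 200 → 160 — 3 2/3 stops dropped (darker).
Aperture: f/1.6 → f/1.4 → f/1.2 → f/1.1 → f/1.0 — 1 1/3 stops larger aperture (brighter).
Net so far: 4 stops darker. Shutter speed: 1/800 → 1/640 → 1/500 → 1/400 → 1/320 → 1/250 → 1/200 → 1/160 → 1/125 → 1/100 → 1/80 → 1/60 → 1/50.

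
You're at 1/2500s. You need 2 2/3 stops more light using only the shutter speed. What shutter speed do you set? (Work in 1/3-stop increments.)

1/400s

Shutter speed: 1/2500 → 1/2000 → 1/1600 → 1/1250 → 1/1000 → 1/800 → 1/640 → 1/500 → 1/400 — 2 2/3 stops slower (brighter).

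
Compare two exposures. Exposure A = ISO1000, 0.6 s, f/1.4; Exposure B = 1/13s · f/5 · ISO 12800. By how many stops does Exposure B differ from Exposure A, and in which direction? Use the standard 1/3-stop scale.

Aperture: f/1.4 → f/1.6 → f/1.8 → f/2 → f/2.2 → f/2.5 → f/2.8 → f/3.2 → f/3.5 → f/4 → f/4.5 → f/5 — 3 2/3 stops narrower (darker).
Shutter speed: 0.6 → 0.5 → 0.4 → 0.3 → 1/4 → 1/5 → 1/6 → 1/8 → 1/10 → 1/13 — 3 stops faster (darker).
ISO: 1000 → 1250 → 1600 → 2000 → 2500 → 3200 → 4000 → 5000 → 6400 → 8000 → 10000 → 12800 — 3 2/3 stops higher (brighter).
Net: −3 2/3 −3 +3 2/3 = −3 stops.

3 stops darker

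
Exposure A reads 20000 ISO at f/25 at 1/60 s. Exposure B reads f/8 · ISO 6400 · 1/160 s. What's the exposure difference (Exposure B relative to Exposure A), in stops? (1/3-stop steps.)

Aperture: f/25 → f/22 → f/20 → f/18 → f/16 → f/14 → f/13 → f/11 → f/10 → f/9 → f/8 — 3 1/3 stops larger aperture (brighter).
Shutter speed: 1/60 → 1/80 → 1/100 → 1/125 → 1/160 — 1 1/3 stops shorter (darker).
ISO: 20000 → 16000 → 12800 → 10000 → 8000 → 6400 — 1 2/3 stops lower (darker).
Net: +3 1/3 −1 1/3 −1 2/3 = +1/3 stops.

1/3 stop brighter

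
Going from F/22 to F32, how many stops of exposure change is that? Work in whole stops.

1 stop

f/22 → f/32 — count the steps: 1 stop.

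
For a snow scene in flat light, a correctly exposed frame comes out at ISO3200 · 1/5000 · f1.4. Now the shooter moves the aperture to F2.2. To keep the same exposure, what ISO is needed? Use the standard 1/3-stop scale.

Aperture: f/1.4 → f/1.6 → f/1.8 → f/2 → f/2.2 — 1 1/3 stops narrower (darker).
Need 1 1/3 stops brighter from the ISO: 3200 → 4000 → 5000 → 6400 → 8000.

ISO 8000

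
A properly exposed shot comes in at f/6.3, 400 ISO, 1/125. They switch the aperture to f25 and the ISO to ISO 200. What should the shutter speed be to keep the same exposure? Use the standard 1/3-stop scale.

Aperture: f/6.3 → f/7.1 → f/8 → f/9 → f/10 → f/11 → f/13 → f/14 → f/16 → f/18 → f/20 → f/22 → f/25 — 4 stops narrower (darker).
ISO: 400 → 320 → 250 → 200 — 1 stop dropped (darker).
Net change so far: 5 stops darker. Offset with the shutter speed: 1/125 → 1/100 → 1/80 → 1/60 → 1/50 → 1/40 → 1/30 → 1/25 → 1/20 → 1/15 → 1/13 → 1/10 → 1/8 → 1/6 → 1/5 → 1/4.

1/4s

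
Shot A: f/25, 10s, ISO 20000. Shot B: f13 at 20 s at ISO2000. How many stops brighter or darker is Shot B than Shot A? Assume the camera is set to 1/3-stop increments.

Aperture: f/25 → f/22 → f/20 → f/18 → f/16 → f/14 → f/13 — 2 stops larger aperture (brighter).
Shutter speed: 10 → 13 → 15 → 20 — 1 stop longer (brighter).
ISO: 20000 → 16000 → 12800 → 10000 → 8000 → 6400 → 5000 → 4000 → 3200 → 2500 → 2000 — 3 1/3 stops dropped (darker).
Net: +2 +1 −3 1/3 = −1/3 stops.

1/3 stop darker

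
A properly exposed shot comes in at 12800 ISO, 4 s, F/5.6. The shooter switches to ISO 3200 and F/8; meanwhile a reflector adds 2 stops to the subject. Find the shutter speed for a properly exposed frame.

8 s

Scene light: 2 stops brighter.
ISO: 12800 → 6400 → 3200 — 2 stops dropped (darker).
Aperture: f/5.6 → f/8 — 1 stop stopped down (darker).
Net so far: 1 stop darker. Shutter speed: 4 → 8.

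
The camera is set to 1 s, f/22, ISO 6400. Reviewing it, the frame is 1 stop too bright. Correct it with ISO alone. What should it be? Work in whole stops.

ISO 3200

Overexposed by 1 stop → need 1 stop darker.
ISO: 6400 → 3200.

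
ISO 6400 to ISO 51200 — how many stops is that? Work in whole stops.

6400 → 12800 → 25600 → 51200 — count the steps: 3 stops.

3 stops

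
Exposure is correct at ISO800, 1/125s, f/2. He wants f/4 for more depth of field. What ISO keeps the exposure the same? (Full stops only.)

Aperture: f/2 → f/2.8 → f/4 — 2 stops stopped down (darker).
Need 2 stops brighter from the ISO: 800 → 1600 → 3200.

ISO 3200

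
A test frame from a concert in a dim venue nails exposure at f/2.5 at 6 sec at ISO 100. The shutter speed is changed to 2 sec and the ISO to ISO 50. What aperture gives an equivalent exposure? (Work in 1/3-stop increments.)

f/1.0

Shutter speed: 6 → 5 → 4 → 3.2 → 2.5 → 2 — 1 2/3 stops shorter (darker).
ISO: 100 → 80 → 64 → 50 — 1 stop lower (darker).
Net change so far: 2 2/3 stops darker. Offset with the aperture: f/2.5 → f/2.2 → f/2 → f/1.8 → f/1.6 → f/1.4 → f/1.2 → f/1.1 → f/1.0.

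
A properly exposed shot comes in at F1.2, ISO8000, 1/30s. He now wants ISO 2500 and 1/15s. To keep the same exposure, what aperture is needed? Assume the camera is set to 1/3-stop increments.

f/1.0

ISO: 8000 → 6400 → 5000 → 4000 → 3200 → 2500 — 1 2/3 stops lower (darker).
Shutter speed: 1/30 → 1/25 → 1/20 → 1/15 — 1 stop longer (brighter).
Net change so far: 2/3 stop darker. Offset with the aperture: f/1.2 → f/1.1 → f/1.0.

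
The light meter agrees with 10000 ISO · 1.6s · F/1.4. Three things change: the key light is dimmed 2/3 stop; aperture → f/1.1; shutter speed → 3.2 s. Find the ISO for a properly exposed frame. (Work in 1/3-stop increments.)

ISO 5000

Scene light: 2/3 stop darker.
Aperture: f/1.4 → f/1.2 → f/1.1 — 2/3 stop opened up (brighter).
Shutter speed: 1.6 → 2 → 2.5 → 3.2 — 1 stop longer (brighter).
Net so far: 1 stop brighter. ISO: 10000 → 8000 → 6400 → 5000.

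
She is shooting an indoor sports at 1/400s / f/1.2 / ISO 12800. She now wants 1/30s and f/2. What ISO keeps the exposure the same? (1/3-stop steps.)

Shutter speed: 1/400 → 1/320 → 1/250 → 1/200 → 1/160 → 1/125 → 1/100 → 1/80 → 1/60 → 1/50 → 1/40 → 1/30 — 3 2/3 stops longer (brighter).
Aperture: f/1.2 → f/1.4 → f/1.6 → f/1.8 → f/2 — 1 1/3 stops smaller aperture (darker).
Net change so far: 2 1/3 stops brighter. Offset with the ISO: 12800 → 10000 → 8000 → 6400 → 5000 → 4000 → 3200 → 2500.

ISO 2500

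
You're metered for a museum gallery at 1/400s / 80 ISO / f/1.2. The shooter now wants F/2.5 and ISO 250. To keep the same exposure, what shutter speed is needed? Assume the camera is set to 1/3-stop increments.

Aperture: f/1.2 → f/1.4 → f/1.6 → f/1.8 → f/2 → f/2.2 → f/2.5 — 2 stops smaller aperture (darker).
ISO: 80 → 100 → 125 → 160 → 200 → 250 — 1 2/3 stops raised (brighter).
Net change so far: 1/3 stop darker. Offset with the shutter speed: 1/400 → 1/320.

1/320s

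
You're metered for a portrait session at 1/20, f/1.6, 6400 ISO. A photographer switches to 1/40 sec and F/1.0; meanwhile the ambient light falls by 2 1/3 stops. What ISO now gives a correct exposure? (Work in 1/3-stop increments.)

ISO 25600

Scene light: 2 1/3 stops darker.
Shutter speed: 1/20 → 1/25 → 1/30 → 1/40 — 1 stop faster (darker).
Aperture: f/1.6 → f/1.4 → f/1.2 → f/1.1 → f/1.0 — 1 1/3 stops wider (brighter).
Net so far: 2 stops darker. ISO: 6400 → 8000 → 10000 → 12800 → 16000 → 20000 → 25600.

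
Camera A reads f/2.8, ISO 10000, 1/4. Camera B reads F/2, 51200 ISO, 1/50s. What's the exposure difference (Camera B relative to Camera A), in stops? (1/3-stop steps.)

Aperture: f/2.8 → f/2.5 → f/2.2 → f/2 — 1 stop larger aperture (brighter).
Shutter speed: 1/4 → 1/5 → 1/6 → 1/8 → 1/10 → 1/13 → 1/15 → 1/20 → 1/25 → 1/30 → 1/40 → 1/50 — 3 2/3 stops shorter (darker).
ISO: 10000 → 12800 → 16000 → 20000 → 25600 → 32000 → 40000 → 51200 — 2 1/3 stops raised (brighter).
Net: +1 −3 2/3 +2 1/3 = −1/3 stops.

1/3 stop darker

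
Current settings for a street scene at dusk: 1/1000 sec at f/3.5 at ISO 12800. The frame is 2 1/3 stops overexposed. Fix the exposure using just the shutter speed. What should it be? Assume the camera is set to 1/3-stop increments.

1/5000s

Overexposed by 2 1/3 stops → need 2 1/3 stops darker.
Shutter speed: 1/1000 → 1/1250 → 1/1600 → 1/2000 → 1/2500 → 1/3200 → 1/4000 → 1/5000.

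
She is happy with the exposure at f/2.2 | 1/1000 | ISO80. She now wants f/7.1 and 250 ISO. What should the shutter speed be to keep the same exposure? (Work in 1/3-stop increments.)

1/320s

Aperture: f/2.2 → f/2.5 → f/2.8 → f/3.2 → f/3.5 → f/4 → f/4.5 → f/5 → f/5.6 → f/6.3 → f/7.1 — 3 1/3 stops smaller aperture (darker).
ISO: 80 → 100 → 125 → 160 → 200 → 250 — 1 2/3 stops higher (brighter).
Net change so far: 1 2/3 stops darker. Offset with the shutter speed: 1/1000 → 1/800 → 1/640 → 1/500 → 1/400 → 1/320.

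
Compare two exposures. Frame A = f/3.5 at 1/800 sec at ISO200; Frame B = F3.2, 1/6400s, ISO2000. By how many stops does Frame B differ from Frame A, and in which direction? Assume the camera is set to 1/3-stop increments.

Aperture: f/3.5 → f/3.2 — 1/3 stop larger aperture (brighter).
Shutter speed: 1/800 → 1/1000 → 1/1250 → 1/1600 → 1/2000 → 1/2500 → 1/3200 → 1/4000 → 1/5000 → 1/6400 — 3 stops faster (darker).
ISO: 200 → 250 → 320 → 400 → 500 → 640 → 800 → 1000 → 1250 → 1600 → 2000 — 3 1/3 stops higher (brighter).
Net: +1/3 −3 +3 1/3 = +2/3 stops.

2/3 stop brighter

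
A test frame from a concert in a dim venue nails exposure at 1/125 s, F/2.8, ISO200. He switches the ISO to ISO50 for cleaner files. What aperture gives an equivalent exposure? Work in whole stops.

f/1.4

ISO: 200 → 100 → 50 — 2 stops dropped (darker).
Need 2 stops brighter from the aperture: f/2.8 → f/2 → f/1.4.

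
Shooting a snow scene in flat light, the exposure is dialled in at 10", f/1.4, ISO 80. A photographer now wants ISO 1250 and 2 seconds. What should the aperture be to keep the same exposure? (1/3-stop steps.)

f/2.5

ISO: 80 → 100 → 125 → 160 → 200 → 250 → 320 → 400 → 500 → 640 → 800 → 1000 → 1250 — 4 stops higher (brighter).
Shutter speed: 10 → 8 → 6 → 5 → 4 → 3.2 → 2.5 → 2 — 2 1/3 stops shorter (darker).
Net change so far: 1 2/3 stops brighter. Offset with the aperture: f/1.4 → f/1.6 → f/1.8 → f/2 → f/2.2 → f/2.5.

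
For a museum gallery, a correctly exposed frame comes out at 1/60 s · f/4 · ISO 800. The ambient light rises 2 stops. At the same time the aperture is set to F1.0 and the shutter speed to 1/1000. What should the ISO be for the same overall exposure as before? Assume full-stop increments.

Scene light: 2 stops brighter.
Aperture: f/4 → f/2.8 → f/2 → f/1.4 → f/1.0 — 4 stops wider (brighter).
Shutter speed: 1/60 → 1/125 → 1/250 → 1/500 → 1/1000 — 4 stops shorter (darker).
Net so far: 2 stops brighter. ISO: 800 → 400 → 200.

ISO 200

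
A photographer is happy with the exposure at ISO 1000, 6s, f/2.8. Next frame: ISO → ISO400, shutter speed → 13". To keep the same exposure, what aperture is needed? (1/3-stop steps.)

ISO: 1000 → 800 → 640 → 500 → 400 — 1 1/3 stops dropped (darker).
Shutter speed: 6 → 8 → 10 → 13 — 1 stop slower (brighter).
Net change so far: 1/3 stop darker. Offset with the aperture: f/2.8 → f/2.5.

f/2.5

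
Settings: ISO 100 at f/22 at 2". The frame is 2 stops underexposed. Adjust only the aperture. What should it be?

f/11

Underexposed by 2 stops → need 2 stops brighter.
Aperture: f/22 → f/16 → f/11.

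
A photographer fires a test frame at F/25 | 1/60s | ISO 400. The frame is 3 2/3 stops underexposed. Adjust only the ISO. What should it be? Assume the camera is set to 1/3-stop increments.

ISO 5000

Underexposed by 3 2/3 stops → need 3 2/3 stops brighter.
ISO: 400 → 500 → 640 → 800 → 1000 → 1250 → 1600 → 2000 → 2500 → 3200 → 4000 → 5000.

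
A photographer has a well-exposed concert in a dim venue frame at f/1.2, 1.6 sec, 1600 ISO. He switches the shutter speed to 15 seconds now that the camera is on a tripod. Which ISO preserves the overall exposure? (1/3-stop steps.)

ISO 160

Shutter speed: 1.6 → 2 → 2.5 → 3.2 → 4 → 5 → 6 → 8 → 10 → 13 → 15 — 3 1/3 stops slower (brighter).
Need 3 1/3 stops darker from the ISO: 1600 → 1250 → 1000 → 800 → 640 → 500 → 400 → 320 → 250 → 200 → 160.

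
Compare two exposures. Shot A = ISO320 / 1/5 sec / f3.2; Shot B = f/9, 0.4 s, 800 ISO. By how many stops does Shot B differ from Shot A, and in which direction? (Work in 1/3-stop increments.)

Aperture: f/3.2 → f/3.5 → f/4 → f/4.5 → f/5 → f/5.6 → f/6.3 → f/7.1 → f/8 → f/9 — 3 stops smaller aperture (darker).
Shutter speed: 1/5 → 1/4 → 0.3 → 0.4 — 1 stop slower (brighter).
ISO: 320 → 400 → 500 → 640 → 800 — 1 1/3 stops raised (brighter).
Net: −3 +1 +1 1/3 = −2/3 stops.

2/3 stop darker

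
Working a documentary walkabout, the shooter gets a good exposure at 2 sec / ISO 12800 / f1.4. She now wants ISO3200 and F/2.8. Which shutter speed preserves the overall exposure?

ISO: 12800 → 6400 → 3200 — 2 stops lower (darker).
Aperture: f/1.4 → f/2 → f/2.8 — 2 stops stopped down (darker).
Net change so far: 4 stops darker. Offset with the shutter speed: 2 → 4 → 8 → 15 → 30.

30 s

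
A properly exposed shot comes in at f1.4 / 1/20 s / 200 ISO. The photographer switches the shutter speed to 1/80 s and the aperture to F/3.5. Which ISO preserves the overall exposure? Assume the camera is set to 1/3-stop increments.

ISO 5000

Shutter speed: 1/20 → 1/25 → 1/30 → 1/40 → 1/50 → 1/60 → 1/80 — 2 stops shorter (darker).
Aperture: f/1.4 → f/1.6 → f/1.8 → f/2 → f/2.2 → f/2.5 → f/2.8 → f/3.2 → f/3.5 — 2 2/3 stops narrower (darker).
Net change so far: 4 2/3 stops darker. Offset with the ISO: 200 → 250 → 320 → 400 → 500 → 640 → 800 → 1000 → 1250 → 1600 → 2000 → 2500 → 3200 → 4000 → 5000.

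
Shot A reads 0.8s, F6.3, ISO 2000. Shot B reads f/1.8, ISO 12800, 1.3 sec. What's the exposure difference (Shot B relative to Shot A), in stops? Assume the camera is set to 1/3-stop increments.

7 stops brighter

Aperture: f/6.3 → f/5.6 → f/5 → f/4.5 → f/4 → f/3.5 → f/3.2 → f/2.8 → f/2.5 → f/2.2 → f/2 → f/1.8 — 3 2/3 stops larger aperture (brighter).
Shutter speed: 0.8 → 1 → 1.3 — 2/3 stop slower (brighter).
ISO: 2000 → 2500 → 3200 → 4000 → 5000 → 6400 → 8000 → 10000 → 12800 — 2 2/3 stops higher (brighter).
Net: +3 2/3 +2/3 +2 2/3 = +7 stops.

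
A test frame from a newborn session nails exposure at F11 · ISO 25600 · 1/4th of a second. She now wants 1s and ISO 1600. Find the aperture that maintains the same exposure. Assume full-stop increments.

f/5.6

Shutter speed: 1/4 → 1/2 → 1 — 2 stops longer (brighter).
ISO: 25600 → 12800 → 6400 → 3200 → 1600 — 4 stops lower (darker).
Net change so far: 2 stops darker. Offset with the aperture: f/11 → f/8 → f/5.6.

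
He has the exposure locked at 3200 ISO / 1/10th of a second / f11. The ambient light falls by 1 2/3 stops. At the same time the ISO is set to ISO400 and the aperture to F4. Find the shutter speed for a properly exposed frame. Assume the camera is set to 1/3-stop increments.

Scene light: 1 2/3 stops darker.
ISO: 3200 → 2500 → 2000 → 1600 → 1250 → 1000 → 800 → 640 → 500 → 400 — 3 stops dropped (darker).
Aperture: f/11 → f/10 → f/9 → f/8 → f/7.1 → f/6.3 → f/5.6 → f/5 → f/4.5 → f/4 — 3 stops larger aperture (brighter).
Net so far: 1 2/3 stops darker. Shutter speed: 1/10 → 1/8 → 1/6 → 1/5 → 1/4 → 0.3.

0.3 s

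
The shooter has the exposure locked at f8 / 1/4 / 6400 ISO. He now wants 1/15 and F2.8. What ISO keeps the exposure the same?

Shutter speed: 1/4 → 1/8 → 1/15 — 2 stops shorter (darker).
Aperture: f/8 → f/5.6 → f/4 → f/2.8 — 3 stops wider (brighter).
Net change so far: 1 stop brighter. Offset with the ISO: 6400 → 3200.

ISO 3200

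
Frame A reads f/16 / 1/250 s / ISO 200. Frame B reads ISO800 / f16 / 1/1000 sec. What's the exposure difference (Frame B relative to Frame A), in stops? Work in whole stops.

same exposure (0 stops)

Aperture: unchanged.
Shutter speed: 1/250 → 1/500 → 1/1000 — 2 stops shorter (darker).
ISO: 200 → 400 → 800 — 2 stops higher (brighter).
Net: −2 +2 = 0 stops.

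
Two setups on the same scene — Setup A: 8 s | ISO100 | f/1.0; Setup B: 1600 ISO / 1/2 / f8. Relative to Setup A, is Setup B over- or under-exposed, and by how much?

Aperture: f/1.0 → f/1.4 → f/2 → f/2.8 → f/4 → f/5.6 → f/8 — 6 stops stopped down (darker).
Shutter speed: 8 → 4 → 2 → 1 → 1/2 — 4 stops shorter (darker).
ISO: 100 → 200 → 400 → 800 → 1600 — 4 stops higher (brighter).
Net: −6 −4 +4 = −6 stops.

6 stops darker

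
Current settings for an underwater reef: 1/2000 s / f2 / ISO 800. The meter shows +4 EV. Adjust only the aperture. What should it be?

f/8

Overexposed by 4 stops → need 4 stops darker.
Aperture: f/2 → f/2.8 → f/4 → f/5.6 → f/8.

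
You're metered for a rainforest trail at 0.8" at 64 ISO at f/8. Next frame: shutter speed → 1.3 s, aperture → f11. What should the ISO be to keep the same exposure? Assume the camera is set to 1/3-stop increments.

ISO 80

Shutter speed: 0.8 → 1 → 1.3 — 2/3 stop longer (brighter).
Aperture: f/8 → f/9 → f/10 → f/11 — 1 stop narrower (darker).
Net change so far: 1/3 stop darker. Offset with the ISO: 64 → 80.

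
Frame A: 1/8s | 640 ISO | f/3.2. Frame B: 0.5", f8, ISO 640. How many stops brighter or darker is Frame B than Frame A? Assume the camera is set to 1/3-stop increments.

2/3 stop darker

Aperture: f/3.2 → f/3.5 → f/4 → f/4.5 → f/5 → f/5.6 → f/6.3 → f/7.1 → f/8 — 2 2/3 stops stopped down (darker).
Shutter speed: 1/8 → 1/6 → 1/5 → 1/4 → 0.3 → 0.4 → 0.5 — 2 stops slower (brighter).
ISO: unchanged.
Net: −2 2/3 +2 = −2/3 stops.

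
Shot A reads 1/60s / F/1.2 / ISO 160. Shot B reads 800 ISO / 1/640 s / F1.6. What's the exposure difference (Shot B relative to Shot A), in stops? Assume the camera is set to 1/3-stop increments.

Aperture: f/1.2 → f/1.4 → f/1.6 — 2/3 stop narrower (darker).
Shutter speed: 1/60 → 1/80 → 1/100 → 1/125 → 1/160 → 1/200 → 1/250 → 1/320 → 1/400 → 1/500 → 1/640 — 3 1/3 stops shorter (darker).
ISO: 160 → 200 → 250 → 320 → 400 → 500 → 640 → 800 — 2 1/3 stops higher (brighter).
Net: −2/3 −3 1/3 +2 1/3 = −1 2/3 stops.

1 2/3 stops darker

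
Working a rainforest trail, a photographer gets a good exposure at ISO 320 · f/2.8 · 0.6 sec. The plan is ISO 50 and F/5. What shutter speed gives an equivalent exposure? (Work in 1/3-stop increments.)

13 s

ISO: 320 → 250 → 200 → 160 → 125 → 100 → 80 → 64 → 50 — 2 2/3 stops lower (darker).
Aperture: f/2.8 → f/3.2 → f/3.5 → f/4 → f/4.5 → f/5 — 1 2/3 stops stopped down (darker).
Net change so far: 4 1/3 stops darker. Offset with the shutter speed: 0.6 → 0.8 → 1 → 1.3 → 1.6 → 2 → 2.5 → 3.2 → 4 → 5 → 6 → 8 → 10 → 13.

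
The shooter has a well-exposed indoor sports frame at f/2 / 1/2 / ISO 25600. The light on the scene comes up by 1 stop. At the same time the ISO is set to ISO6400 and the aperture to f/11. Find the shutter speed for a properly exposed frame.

Scene light: 1 stop brighter.
ISO: 25600 → 12800 → 6400 — 2 stops dropped (darker).
Aperture: f/2 → f/2.8 → f/4 → f/5.6 → f/8 → f/11 — 5 stops narrower (darker).
Net so far: 6 stops darker. Shutter speed: 1/2 → 1 → 2 → 4 → 8 → 15 → 30.

30 s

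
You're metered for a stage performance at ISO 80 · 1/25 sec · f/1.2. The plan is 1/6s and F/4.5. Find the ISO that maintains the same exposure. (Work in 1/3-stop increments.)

Shutter speed: 1/25 → 1/20 → 1/15 → 1/13 → 1/10 → 1/8 → 1/6 — 2 stops slower (brighter).
Aperture: f/1.2 → f/1.4 → f/1.6 → f/1.8 → f/2 → f/2.2 → f/2.5 → f/2.8 → f/3.2 → f/3.5 → f/4 → f/4.5 — 3 2/3 stops smaller aperture (darker).
Net change so far: 1 2/3 stops darker. Offset with the ISO: 80 → 100 → 125 → 160 → 200 → 250.

ISO 250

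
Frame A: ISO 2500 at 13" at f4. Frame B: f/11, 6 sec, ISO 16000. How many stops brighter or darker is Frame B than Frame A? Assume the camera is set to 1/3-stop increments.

1 1/3 stops darker

Aperture: f/4 → f/4.5 → f/5 → f/5.6 → f/6.3 → f/7.1 → f/8 → f/9 → f/10 → f/11 — 3 stops narrower (darker).
Shutter speed: 13 → 10 → 8 → 6 — 1 stop faster (darker).
ISO: 2500 → 3200 → 4000 → 5000 → 6400 → 8000 → 10000 → 12800 → 16000 — 2 2/3 stops higher (brighter).
Net: −3 −1 +2 2/3 = −1 1/3 stops.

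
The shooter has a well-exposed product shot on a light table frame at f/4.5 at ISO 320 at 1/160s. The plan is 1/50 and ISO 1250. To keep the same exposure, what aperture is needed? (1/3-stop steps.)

f/16

Shutter speed: 1/160 → 1/125 → 1/100 → 1/80 → 1/60 → 1/50 — 1 2/3 stops slower (brighter).
ISO: 320 → 400 → 500 → 640 → 800 → 1000 → 1250 — 2 stops higher (brighter).
Net change so far: 3 2/3 stops brighter. Offset with the aperture: f/4.5 → f/5 → f/5.6 → f/6.3 → f/7.1 → f/8 → f/9 → f/10 → f/11 → f/13 → f/14 → f/16.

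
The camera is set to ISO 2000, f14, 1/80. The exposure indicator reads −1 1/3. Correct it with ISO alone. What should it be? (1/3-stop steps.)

Underexposed by 1 1/3 stops → need 1 1/3 stops brighter.
ISO: 2000 → 2500 → 3200 → 4000 → 5000.

ISO 5000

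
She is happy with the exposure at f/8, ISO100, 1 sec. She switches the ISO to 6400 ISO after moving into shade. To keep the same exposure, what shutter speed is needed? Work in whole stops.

1/60s

ISO: 100 → 200 → 400 → 800 → 1600 → 3200 → 6400 — 6 stops higher (brighter).
Need 6 stops darker from the shutter speed: 1 → 1/2 → 1/4 → 1/8 → 1/15 → 1/30 → 1/60.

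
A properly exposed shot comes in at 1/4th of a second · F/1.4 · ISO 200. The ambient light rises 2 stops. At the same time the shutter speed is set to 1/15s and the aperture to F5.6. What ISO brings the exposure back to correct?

Scene light: 2 stops brighter.
Shutter speed: 1/4 → 1/8 → 1/15 — 2 stops shorter (darker).
Aperture: f/1.4 → f/2 → f/2.8 → f/4 → f/5.6 — 4 stops smaller aperture (darker).
Net so far: 4 stops darker. ISO: 200 → 400 → 800 → 1600 → 3200.

ISO 3200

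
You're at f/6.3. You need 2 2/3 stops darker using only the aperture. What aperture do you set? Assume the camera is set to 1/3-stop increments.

f/16

Aperture: f/6.3 → f/7.1 → f/8 → f/9 → f/10 → f/11 → f/13 → f/14 → f/16 — 2 2/3 stops smaller aperture (darker).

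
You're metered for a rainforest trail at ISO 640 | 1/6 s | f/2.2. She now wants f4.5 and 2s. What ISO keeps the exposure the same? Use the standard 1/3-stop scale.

ISO 200

Aperture: f/2.2 → f/2.5 → f/2.8 → f/3.2 → f/3.5 → f/4 → f/4.5 — 2 stops narrower (darker).
Shutter speed: 1/6 → 1/5 → 1/4 → 0.3 → 0.4 → 0.5 → 0.6 → 0.8 → 1 → 1.3 → 1.6 → 2 — 3 2/3 stops longer (brighter).
Net change so far: 1 2/3 stops brighter. Offset with the ISO: 640 → 500 → 400 → 320 → 250 → 200.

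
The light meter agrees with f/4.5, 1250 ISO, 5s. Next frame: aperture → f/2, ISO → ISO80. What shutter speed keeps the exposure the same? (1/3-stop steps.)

15 s

Aperture: f/4.5 → f/4 → f/3.5 → f/3.2 → f/2.8 → f/2.5 → f/2.2 → f/2 — 2 1/3 stops larger aperture (brighter).
ISO: 1250 → 1000 → 800 → 640 → 500 → 400 → 320 → 250 → 200 → 160 → 125 → 100 → 80 — 4 stops dropped (darker).
Net change so far: 1 2/3 stops darker. Offset with the shutter speed: 5 → 6 → 8 → 10 → 13 → 15.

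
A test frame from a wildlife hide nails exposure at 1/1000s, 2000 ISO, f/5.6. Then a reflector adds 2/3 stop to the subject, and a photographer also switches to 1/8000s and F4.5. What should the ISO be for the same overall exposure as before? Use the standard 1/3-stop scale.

ISO 6400

Scene light: 2/3 stop brighter.
Shutter speed: 1/1000 → 1/1250 → 1/1600 → 1/2000 → 1/2500 → 1/3200 → 1/4000 → 1/5000 → 1/6400 → 1/8000 — 3 stops faster (darker).
Aperture: f/5.6 → f/5 → f/4.5 — 2/3 stop opened up (brighter).
Net so far: 1 2/3 stops darker. ISO: 2000 → 2500 → 3200 → 4000 → 5000 → 6400.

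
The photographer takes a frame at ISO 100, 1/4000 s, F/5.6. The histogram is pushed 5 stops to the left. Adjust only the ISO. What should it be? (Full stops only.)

Underexposed by 5 stops → need 5 stops brighter.
ISO: 100 → 200 → 400 → 800 → 1600 → 3200.

ISO 3200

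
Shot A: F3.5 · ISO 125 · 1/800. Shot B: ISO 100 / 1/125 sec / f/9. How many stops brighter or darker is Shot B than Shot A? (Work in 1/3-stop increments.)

Aperture: f/3.5 → f/4 → f/4.5 → f/5 → f/5.6 → f/6.3 → f/7.1 → f/8 → f/9 — 2 2/3 stops narrower (darker).
Shutter speed: 1/800 → 1/640 → 1/500 → 1/400 → 1/320 → 1/250 → 1/200 → 1/160 → 1/125 — 2 2/3 stops slower (brighter).
ISO: 125 → 100 — 1/3 stop dropped (darker).
Net: −2 2/3 +2 2/3 −1/3 = −1/3 stops.

1/3 stop darker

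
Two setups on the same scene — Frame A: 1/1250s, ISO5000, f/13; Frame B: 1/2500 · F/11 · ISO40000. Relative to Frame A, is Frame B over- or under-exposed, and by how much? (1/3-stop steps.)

2 1/3 stops brighter

Aperture: f/13 → f/11 — 1/3 stop larger aperture (brighter).
Shutter speed: 1/1250 → 1/1600 → 1/2000 → 1/2500 — 1 stop shorter (darker).
ISO: 5000 → 6400 → 8000 → 10000 → 12800 → 16000 → 20000 → 25600 → 32000 → 40000 — 3 stops higher (brighter).
Net: +1/3 −1 +3 = +2 1/3 stops.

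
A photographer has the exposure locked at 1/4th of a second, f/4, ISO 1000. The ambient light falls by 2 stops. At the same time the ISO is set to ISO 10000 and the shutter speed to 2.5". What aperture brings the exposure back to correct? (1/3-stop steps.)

f/20

Scene light: 2 stops darker.
ISO: 1000 → 1250 → 1600 → 2000 → 2500 → 3200 → 4000 → 5000 → 6400 → 8000 → 10000 — 3 1/3 stops higher (brighter).
Shutter speed: 1/4 → 0.3 → 0.4 → 0.5 → 0.6 → 0.8 → 1 → 1.3 → 1.6 → 2 → 2.5 — 3 1/3 stops longer (brighter).
Net so far: 4 2/3 stops brighter. Aperture: f/4 → f/4.5 → f/5 → f/5.6 → f/6.3 → f/7.1 → f/8 → f/9 → f/10 → f/11 → f/13 → f/14 → f/16 → f/18 → f/20.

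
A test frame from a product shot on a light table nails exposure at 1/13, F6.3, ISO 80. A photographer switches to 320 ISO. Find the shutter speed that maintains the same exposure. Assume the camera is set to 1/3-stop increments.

ISO: 80 → 100 → 125 → 160 → 200 → 250 → 320 — 2 stops higher (brighter).
Need 2 stops darker from the shutter speed: 1/13 → 1/15 → 1/20 → 1/25 → 1/30 → 1/40 → 1/50.

1/50s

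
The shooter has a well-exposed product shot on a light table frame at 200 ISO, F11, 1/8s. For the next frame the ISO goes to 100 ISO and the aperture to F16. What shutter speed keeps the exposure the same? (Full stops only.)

1/2s

ISO: 200 → 100 — 1 stop dropped (darker).
Aperture: f/11 → f/16 — 1 stop stopped down (darker).
Net change so far: 2 stops darker. Offset with the shutter speed: 1/8 → 1/4 → 1/2.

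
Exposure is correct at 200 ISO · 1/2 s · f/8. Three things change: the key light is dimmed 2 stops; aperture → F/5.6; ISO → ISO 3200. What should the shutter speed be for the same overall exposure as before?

Scene light: 2 stops darker.
Aperture: f/8 → f/5.6 — 1 stop opened up (brighter).
ISO: 200 → 400 → 800 → 1600 → 3200 — 4 stops higher (brighter).
Net so far: 3 stops brighter. Shutter speed: 1/2 → 1/4 → 1/8 → 1/15.

1/15s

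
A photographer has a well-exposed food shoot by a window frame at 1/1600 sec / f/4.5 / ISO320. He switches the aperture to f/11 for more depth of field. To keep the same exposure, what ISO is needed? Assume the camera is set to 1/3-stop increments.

Aperture: f/4.5 → f/5 → f/5.6 → f/6.3 → f/7.1 → f/8 → f/9 → f/10 → f/11 — 2 2/3 stops stopped down (darker).
Need 2 2/3 stops brighter from the ISO: 320 → 400 → 500 → 640 → 800 → 1000 → 1250 → 1600 → 2000.

ISO 2000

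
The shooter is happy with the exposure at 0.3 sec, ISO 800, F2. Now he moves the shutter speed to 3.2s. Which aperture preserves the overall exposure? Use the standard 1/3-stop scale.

f/6.3

Shutter speed: 0.3 → 0.4 → 0.5 → 0.6 → 0.8 → 1 → 1.3 → 1.6 → 2 → 2.5 → 3.2 — 3 1/3 stops slower (brighter).
Need 3 1/3 stops darker from the aperture: f/2 → f/2.2 → f/2.5 → f/2.8 → f/3.2 → f/3.5 → f/4 → f/4.5 → f/5 → f/5.6 → f/6.3.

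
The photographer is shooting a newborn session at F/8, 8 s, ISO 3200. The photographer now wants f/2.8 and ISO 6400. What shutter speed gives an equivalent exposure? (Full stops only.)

1/2s

Aperture: f/8 → f/5.6 → f/4 → f/2.8 — 3 stops larger aperture (brighter).
ISO: 3200 → 6400 — 1 stop higher (brighter).
Net change so far: 4 stops brighter. Offset with the shutter speed: 8 → 4 → 2 → 1 → 1/2.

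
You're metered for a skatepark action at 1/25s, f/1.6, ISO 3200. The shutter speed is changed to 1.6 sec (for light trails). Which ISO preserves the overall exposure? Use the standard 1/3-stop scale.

ISO 80

Shutter speed: 1/25 → 1/20 → 1/15 → 1/13 → 1/10 → 1/8 → 1/6 → 1/5 → 1/4 → 0.3 → 0.4 → 0.5 → 0.6 → 0.8 → 1 → 1.3 → 1.6 — 5 1/3 stops longer (brighter).
Need 5 1/3 stops darker from the ISO: 3200 → 2500 → 2000 → 1600 → 1250 → 1000 → 800 → 640 → 500 → 400 → 320 → 250 → 200 → 160 → 125 → 100 → 80.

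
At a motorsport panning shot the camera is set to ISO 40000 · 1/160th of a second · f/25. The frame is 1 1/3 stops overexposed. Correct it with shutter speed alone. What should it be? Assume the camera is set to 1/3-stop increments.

Overexposed by 1 1/3 stops → need 1 1/3 stops darker.
Shutter speed: 1/160 → 1/200 → 1/250 → 1/320 → 1/400.

1/400s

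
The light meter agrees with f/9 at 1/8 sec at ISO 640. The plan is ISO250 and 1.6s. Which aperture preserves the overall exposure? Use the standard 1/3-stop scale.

f/20

ISO: 640 → 500 → 400 → 320 → 250 — 1 1/3 stops lower (darker).
Shutter speed: 1/8 → 1/6 → 1/5 → 1/4 → 0.3 → 0.4 → 0.5 → 0.6 → 0.8 → 1 → 1.3 → 1.6 — 3 2/3 stops slower (brighter).
Net change so far: 2 1/3 stops brighter. Offset with the aperture: f/9 → f/10 → f/11 → f/13 → f/14 → f/16 → f/18 → f/20.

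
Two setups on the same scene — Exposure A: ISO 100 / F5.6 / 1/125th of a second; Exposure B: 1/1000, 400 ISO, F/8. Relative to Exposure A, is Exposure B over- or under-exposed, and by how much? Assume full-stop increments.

2 stops darker

Aperture: f/5.6 → f/8 — 1 stop stopped down (darker).
Shutter speed: 1/125 → 1/250 → 1/500 → 1/1000 — 3 stops faster (darker).
ISO: 100 → 200 → 400 — 2 stops raised (brighter).
Net: −1 −3 +2 = −2 stops.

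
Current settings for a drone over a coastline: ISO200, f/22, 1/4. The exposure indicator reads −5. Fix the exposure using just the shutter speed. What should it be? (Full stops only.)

8 s

Underexposed by 5 stops → need 5 stops brighter.
Shutter speed: 1/4 → 1/2 → 1 → 2 → 4 → 8.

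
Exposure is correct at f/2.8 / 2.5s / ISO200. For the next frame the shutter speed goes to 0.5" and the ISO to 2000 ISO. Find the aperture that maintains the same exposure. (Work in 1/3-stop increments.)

Shutter speed: 2.5 → 2 → 1.6 → 1.3 → 1 → 0.8 → 0.6 → 0.5 — 2 1/3 stops faster (darker).
ISO: 200 → 250 → 320 → 400 → 500 → 640 → 800 → 1000 → 1250 → 1600 → 2000 — 3 1/3 stops raised (brighter).
Net change so far: 1 stop brighter. Offset with the aperture: f/2.8 → f/3.2 → f/3.5 → f/4.

f/4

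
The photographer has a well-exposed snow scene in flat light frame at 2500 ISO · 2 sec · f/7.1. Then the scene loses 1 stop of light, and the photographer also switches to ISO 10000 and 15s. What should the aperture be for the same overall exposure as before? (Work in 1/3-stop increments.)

f/29

Scene light: 1 stop darker.
ISO: 2500 → 3200 → 4000 → 5000 → 6400 → 8000 → 10000 — 2 stops higher (brighter).
Shutter speed: 2 → 2.5 → 3.2 → 4 → 5 → 6 → 8 → 10 → 13 → 15 — 3 stops slower (brighter).
Net so far: 4 stops brighter. Aperture: f/7.1 → f/8 → f/9 → f/10 → f/11 → f/13 → f/14 → f/16 → f/18 → f/20 → f/22 → f/25 → f/29.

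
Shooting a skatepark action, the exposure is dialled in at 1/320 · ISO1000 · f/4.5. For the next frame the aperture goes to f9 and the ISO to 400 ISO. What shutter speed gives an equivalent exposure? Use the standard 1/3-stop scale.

Aperture: f/4.5 → f/5 → f/5.6 → f/6.3 → f/7.1 → f/8 → f/9 — 2 stops narrower (darker).
ISO: 1000 → 800 → 640 → 500 → 400 — 1 1/3 stops dropped (darker).
Net change so far: 3 1/3 stops darker. Offset with the shutter speed: 1/320 → 1/250 → 1/200 → 1/160 → 1/125 → 1/100 → 1/80 → 1/60 → 1/50 → 1/40 → 1/30.

1/30s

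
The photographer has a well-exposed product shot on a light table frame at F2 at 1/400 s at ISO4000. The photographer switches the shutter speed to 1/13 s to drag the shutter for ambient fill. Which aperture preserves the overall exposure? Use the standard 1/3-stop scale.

Shutter speed: 1/400 → 1/320 → 1/250 → 1/200 → 1/160 → 1/125 → 1/100 → 1/80 → 1/60 → 1/50 → 1/40 → 1/30 → 1/25 → 1/20 → 1/15 → 1/13 — 5 stops longer (brighter).
Need 5 stops darker from the aperture: f/2 → f/2.2 → f/2.5 → f/2.8 → f/3.2 → f/3.5 → f/4 → f/4.5 → f/5 → f/5.6 → f/6.3 → f/7.1 → f/8 → f/9 → f/10 → f/11.

f/11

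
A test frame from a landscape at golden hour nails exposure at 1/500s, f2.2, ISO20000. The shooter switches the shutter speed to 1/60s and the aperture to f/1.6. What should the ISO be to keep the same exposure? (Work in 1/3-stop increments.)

Shutter speed: 1/500 → 1/400 → 1/320 → 1/250 → 1/200 → 1/160 → 1/125 → 1/100 → 1/80 → 1/60 — 3 stops longer (brighter).
Aperture: f/2.2 → f/2 → f/1.8 → f/1.6 — 1 stop wider (brighter).
Net change so far: 4 stops brighter. Offset with the ISO: 20000 → 16000 → 12800 → 10000 → 8000 → 6400 → 5000 → 4000 → 3200 → 2500 → 2000 → 1600 → 1250.

ISO 1250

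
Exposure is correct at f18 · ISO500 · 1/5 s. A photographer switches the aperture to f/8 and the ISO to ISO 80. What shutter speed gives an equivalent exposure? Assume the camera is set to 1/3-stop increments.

1/4s

Aperture: f/18 → f/16 → f/14 → f/13 → f/11 → f/10 → f/9 → f/8 — 2 1/3 stops larger aperture (brighter).
ISO: 500 → 400 → 320 → 250 → 200 → 160 → 125 → 100 → 80 — 2 2/3 stops dropped (darker).
Net change so far: 1/3 stop darker. Offset with the shutter speed: 1/5 → 1/4.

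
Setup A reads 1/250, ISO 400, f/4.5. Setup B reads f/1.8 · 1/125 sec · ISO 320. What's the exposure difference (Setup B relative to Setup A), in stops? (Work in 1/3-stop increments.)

Aperture: f/4.5 → f/4 → f/3.5 → f/3.2 → f/2.8 → f/2.5 → f/2.2 → f/2 → f/1.8 — 2 2/3 stops wider (brighter).
Shutter speed: 1/250 → 1/200 → 1/160 → 1/125 — 1 stop longer (brighter).
ISO: 400 → 320 — 1/3 stop lower (darker).
Net: +2 2/3 +1 −1/3 = +3 1/3 stops.

3 1/3 stops brighter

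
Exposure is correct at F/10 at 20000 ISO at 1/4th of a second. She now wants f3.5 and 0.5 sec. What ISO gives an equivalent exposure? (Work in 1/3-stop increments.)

Aperture: f/10 → f/9 → f/8 → f/7.1 → f/6.3 → f/5.6 → f/5 → f/4.5 → f/4 → f/3.5 — 3 stops wider (brighter).
Shutter speed: 1/4 → 0.3 → 0.4 → 0.5 — 1 stop slower (brighter).
Net change so far: 4 stops brighter. Offset with the ISO: 20000 → 16000 → 12800 → 10000 → 8000 → 6400 → 5000 → 4000 → 3200 → 2500 → 2000 → 1600 → 1250.

ISO 1250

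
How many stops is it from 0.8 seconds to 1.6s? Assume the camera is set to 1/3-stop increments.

1 stop

0.8 → 1 → 1.3 → 1.6 — count the steps: 3 third-stops = 1 stop.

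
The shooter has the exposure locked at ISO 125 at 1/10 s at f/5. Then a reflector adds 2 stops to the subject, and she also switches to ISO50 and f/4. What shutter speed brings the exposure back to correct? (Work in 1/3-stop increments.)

1/25s

Scene light: 2 stops brighter.
ISO: 125 → 100 → 80 → 64 → 50 — 1 1/3 stops dropped (darker).
Aperture: f/5 → f/4.5 → f/4 — 2/3 stop larger aperture (brighter).
Net so far: 1 1/3 stops brighter. Shutter speed: 1/10 → 1/13 → 1/15 → 1/20 → 1/25.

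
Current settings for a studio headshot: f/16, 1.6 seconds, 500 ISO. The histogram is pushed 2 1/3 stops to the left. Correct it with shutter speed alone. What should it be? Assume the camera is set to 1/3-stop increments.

Underexposed by 2 1/3 stops → need 2 1/3 stops brighter.
Shutter speed: 1.6 → 2 → 2.5 → 3.2 → 4 → 5 → 6 → 8.

8 s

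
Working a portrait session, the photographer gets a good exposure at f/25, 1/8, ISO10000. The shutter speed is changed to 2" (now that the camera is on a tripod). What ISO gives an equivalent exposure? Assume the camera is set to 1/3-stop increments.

ISO 640

Shutter speed: 1/8 → 1/6 → 1/5 → 1/4 → 0.3 → 0.4 → 0.5 → 0.6 → 0.8 → 1 → 1.3 → 1.6 → 2 — 4 stops slower (brighter).
Need 4 stops darker from the ISO: 10000 → 8000 → 6400 → 5000 → 4000 → 3200 → 2500 → 2000 → 1600 → 1250 → 1000 → 800 → 640.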